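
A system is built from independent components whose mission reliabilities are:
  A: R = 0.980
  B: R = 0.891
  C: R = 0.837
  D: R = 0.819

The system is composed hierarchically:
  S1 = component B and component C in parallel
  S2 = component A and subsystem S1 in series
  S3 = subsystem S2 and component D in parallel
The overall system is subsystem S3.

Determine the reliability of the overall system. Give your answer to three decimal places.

0.993

Parallel (B and C): 1 − (1 − 0.89100)(1 − 0.83700) = 0.98223
Series (A and [0.98223]): 0.98000 × 0.98223 = 0.96259
Parallel ([0.96259] and D): 1 − (1 − 0.96259)(1 − 0.81900) = 0.993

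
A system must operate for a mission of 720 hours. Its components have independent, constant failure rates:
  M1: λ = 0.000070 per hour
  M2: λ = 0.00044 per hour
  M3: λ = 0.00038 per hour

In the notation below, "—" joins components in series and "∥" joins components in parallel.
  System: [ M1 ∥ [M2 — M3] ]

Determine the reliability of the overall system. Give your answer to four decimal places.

0.9781

R(M1) = exp(−0.000070 × 720) = 0.950849
R(M2) = exp(−0.00044 × 720) = 0.728476
R(M3) = exp(−0.00038 × 720) = 0.760636
Series (M2 and M3): 0.728476 × 0.760636 = 0.554105
Parallel (M1 and [0.554105]): 1 − (1 − 0.950849)(1 − 0.554105) = 0.9781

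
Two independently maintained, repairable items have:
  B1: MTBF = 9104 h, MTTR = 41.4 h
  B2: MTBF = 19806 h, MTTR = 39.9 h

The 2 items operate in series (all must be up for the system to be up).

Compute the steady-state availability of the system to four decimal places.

0.9935

A(B1) = MTBF/(MTBF+MTTR) = 9104/(9104+41.4) = 0.995473
A(B2) = MTBF/(MTBF+MTTR) = 19806/(19806+39.9) = 0.997990
Series availability: 0.995473 × 0.997990 = 0.9935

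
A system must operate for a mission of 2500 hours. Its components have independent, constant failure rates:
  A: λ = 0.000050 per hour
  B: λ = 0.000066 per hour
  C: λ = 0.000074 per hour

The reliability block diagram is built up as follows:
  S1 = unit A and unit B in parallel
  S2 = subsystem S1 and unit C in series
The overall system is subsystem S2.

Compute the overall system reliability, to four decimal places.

R(A) = exp(−0.000050 × 2500) = 0.882497
R(B) = exp(−0.000066 × 2500) = 0.847894
R(C) = exp(−0.000074 × 2500) = 0.831104
Parallel (A and B): 1 − (1 − 0.882497)(1 − 0.847894) = 0.982127
Series ([0.982127] and C): 0.982127 × 0.831104 = 0.8162

0.8162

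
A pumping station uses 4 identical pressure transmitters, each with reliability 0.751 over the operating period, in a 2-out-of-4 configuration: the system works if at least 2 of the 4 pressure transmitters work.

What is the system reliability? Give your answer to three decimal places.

0.950

R = Σ_{i=2}^{4} C(4,i) p^i (1−p)^{4−i} with p = 0.751
C(4,2)·0.751^2·0.249^2 = 0.20981
C(4,3)·0.751^3·0.249^1 = 0.42187
C(4,4)·0.751^4·0.249^0 = 0.31810
Sum = 0.950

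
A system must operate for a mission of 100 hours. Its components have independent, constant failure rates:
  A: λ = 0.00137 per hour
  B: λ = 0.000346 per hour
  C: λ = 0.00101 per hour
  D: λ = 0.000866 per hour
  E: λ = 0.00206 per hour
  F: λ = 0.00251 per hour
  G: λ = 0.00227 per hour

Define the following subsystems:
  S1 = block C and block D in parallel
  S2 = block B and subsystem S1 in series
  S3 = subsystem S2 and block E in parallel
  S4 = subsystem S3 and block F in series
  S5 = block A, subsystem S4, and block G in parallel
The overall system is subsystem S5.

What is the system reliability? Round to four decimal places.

0.9941

R(A) = exp(−0.00137 × 100) = 0.871970
R(B) = exp(−0.000346 × 100) = 0.965992
R(C) = exp(−0.00101 × 100) = 0.903933
R(D) = exp(−0.000866 × 100) = 0.917044
R(E) = exp(−0.00206 × 100) = 0.813833
R(F) = exp(−0.00251 × 100) = 0.778022
R(G) = exp(−0.00227 × 100) = 0.796921
Parallel (C and D): 1 − (1 − 0.903933)(1 − 0.917044) = 0.992031
Series (B and [0.992031]): 0.965992 × 0.992031 = 0.958294
Parallel ([0.958294] and E): 1 − (1 − 0.958294)(1 − 0.813833) = 0.992236
Series ([0.992236] and F): 0.992236 × 0.778022 = 0.771981
Parallel (A, [0.771981], and G): 1 − (1 − 0.871970)(1 − 0.771981)(1 − 0.796921) = 0.9941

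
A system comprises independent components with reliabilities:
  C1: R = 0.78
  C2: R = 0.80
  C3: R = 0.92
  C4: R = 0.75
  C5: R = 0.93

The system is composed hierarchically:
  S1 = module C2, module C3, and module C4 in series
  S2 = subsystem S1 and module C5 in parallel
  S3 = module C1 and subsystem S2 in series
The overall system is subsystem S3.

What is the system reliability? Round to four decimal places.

0.7555

Series (C2, C3, and C4): 0.800000 × 0.920000 × 0.750000 = 0.552000
Parallel ([0.552000] and C5): 1 − (1 − 0.552000)(1 − 0.930000) = 0.968640
Series (C1 and [0.968640]): 0.780000 × 0.968640 = 0.7555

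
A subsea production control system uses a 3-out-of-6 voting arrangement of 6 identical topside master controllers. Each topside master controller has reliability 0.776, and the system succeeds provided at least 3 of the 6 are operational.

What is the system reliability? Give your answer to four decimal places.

R = Σ_{i=3}^{6} C(6,i) p^i (1−p)^{6−i} with p = 0.776
C(6,3)·0.776^3·0.224^3 = 0.105041
C(6,4)·0.776^4·0.224^2 = 0.272919
C(6,5)·0.776^5·0.224^1 = 0.378188
C(6,6)·0.776^6·0.224^0 = 0.218359
Sum = 0.9745

0.9745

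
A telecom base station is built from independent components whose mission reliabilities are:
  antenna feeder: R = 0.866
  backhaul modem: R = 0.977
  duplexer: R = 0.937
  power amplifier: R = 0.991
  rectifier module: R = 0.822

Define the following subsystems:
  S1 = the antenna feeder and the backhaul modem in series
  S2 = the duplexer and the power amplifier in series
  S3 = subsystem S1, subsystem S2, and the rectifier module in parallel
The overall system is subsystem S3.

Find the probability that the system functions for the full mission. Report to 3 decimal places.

0.998

Series (antenna feeder and backhaul modem): 0.86600 × 0.97700 = 0.84608
Series (duplexer and power amplifier): 0.93700 × 0.99100 = 0.92857
Parallel ([0.84608], [0.92857], and rectifier module): 1 − (1 − 0.84608)(1 − 0.92857)(1 − 0.82200) = 0.998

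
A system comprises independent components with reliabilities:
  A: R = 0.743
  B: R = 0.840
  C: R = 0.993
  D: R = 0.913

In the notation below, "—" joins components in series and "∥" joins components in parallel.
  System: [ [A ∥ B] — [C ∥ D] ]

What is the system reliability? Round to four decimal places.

0.9583

Parallel (A and B): 1 − (1 − 0.743000)(1 − 0.840000) = 0.958880
Parallel (C and D): 1 − (1 − 0.993000)(1 − 0.913000) = 0.999391
Series ([0.958880] and [0.999391]): 0.958880 × 0.999391 = 0.9583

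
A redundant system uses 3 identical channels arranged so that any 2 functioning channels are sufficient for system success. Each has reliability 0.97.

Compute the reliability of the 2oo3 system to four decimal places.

0.9974

R = Σ_{i=2}^{3} C(3,i) p^i (1−p)^{3−i} with p = 0.97
C(3,2)·0.97^2·0.03^1 = 0.084681
C(3,3)·0.97^3·0.03^0 = 0.912673
Sum = 0.9974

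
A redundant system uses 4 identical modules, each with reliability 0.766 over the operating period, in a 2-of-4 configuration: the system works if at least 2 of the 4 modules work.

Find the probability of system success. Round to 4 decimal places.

0.9577

R = Σ_{i=2}^{4} C(4,i) p^i (1−p)^{4−i} with p = 0.766
C(4,2)·0.766^2·0.234^2 = 0.192770
C(4,3)·0.766^3·0.234^1 = 0.420690
C(4,4)·0.766^4·0.234^0 = 0.344283
Sum = 0.9577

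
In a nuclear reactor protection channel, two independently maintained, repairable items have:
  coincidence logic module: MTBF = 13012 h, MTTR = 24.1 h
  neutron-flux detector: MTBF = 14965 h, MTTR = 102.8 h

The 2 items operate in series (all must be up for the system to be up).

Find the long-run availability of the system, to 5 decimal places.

A(coincidence logic module) = MTBF/(MTBF+MTTR) = 13012/(13012+24.1) = 0.998151
A(neutron-flux detector) = MTBF/(MTBF+MTTR) = 14965/(14965+102.8) = 0.993178
Series availability: 0.998151 × 0.993178 = 0.99134

0.99134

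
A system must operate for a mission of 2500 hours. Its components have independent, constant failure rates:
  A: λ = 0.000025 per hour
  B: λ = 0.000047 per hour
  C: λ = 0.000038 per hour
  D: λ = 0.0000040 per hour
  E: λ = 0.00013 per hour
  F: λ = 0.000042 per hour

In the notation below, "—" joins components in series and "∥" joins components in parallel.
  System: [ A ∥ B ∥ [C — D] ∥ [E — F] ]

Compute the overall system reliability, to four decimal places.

R(A) = exp(−0.000025 × 2500) = 0.939413
R(B) = exp(−0.000047 × 2500) = 0.889141
R(C) = exp(−0.000038 × 2500) = 0.909373
R(D) = exp(−0.0000040 × 2500) = 0.990050
R(E) = exp(−0.00013 × 2500) = 0.722527
R(F) = exp(−0.000042 × 2500) = 0.900325
Series (C and D): 0.909373 × 0.990050 = 0.900325
Series (E and F): 0.722527 × 0.900325 = 0.650509
Parallel (A, B, [0.900325], and [0.650509]): 1 − (1 − 0.939413)(1 − 0.889141)(1 − 0.900325)(1 − 0.650509) = 0.9998

0.9998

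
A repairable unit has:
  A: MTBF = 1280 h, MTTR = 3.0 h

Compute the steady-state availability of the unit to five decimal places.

A(A) = MTBF/(MTBF+MTTR) = 1280/(1280+3.0) = 0.99766

0.99766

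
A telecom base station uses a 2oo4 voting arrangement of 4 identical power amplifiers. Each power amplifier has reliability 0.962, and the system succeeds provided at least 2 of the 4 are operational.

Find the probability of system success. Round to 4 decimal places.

0.9998

R = Σ_{i=2}^{4} C(4,i) p^i (1−p)^{4−i} with p = 0.962
C(4,2)·0.962^2·0.038^2 = 0.008018
C(4,3)·0.962^3·0.038^1 = 0.135322
C(4,4)·0.962^4·0.038^0 = 0.856447
Sum = 0.9998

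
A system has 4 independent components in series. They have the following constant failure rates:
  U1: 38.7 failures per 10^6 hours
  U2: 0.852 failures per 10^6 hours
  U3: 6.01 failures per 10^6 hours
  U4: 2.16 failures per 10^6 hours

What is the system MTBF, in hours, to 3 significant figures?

Series of exponential components: λ_sys = Σ λ_i
λ_sys = 0.0000387 + 0.000000852 + 0.00000601 + 0.00000216 = 4.7722e-05 /h
MTBF = 1 / λ_sys = 21000 h

21000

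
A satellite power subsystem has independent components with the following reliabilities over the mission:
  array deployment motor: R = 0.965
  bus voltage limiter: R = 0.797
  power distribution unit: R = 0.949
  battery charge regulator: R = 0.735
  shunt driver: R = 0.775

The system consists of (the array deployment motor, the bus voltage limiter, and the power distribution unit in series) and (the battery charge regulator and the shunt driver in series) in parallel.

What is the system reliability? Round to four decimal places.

Series (array deployment motor, bus voltage limiter, and power distribution unit): 0.965000 × 0.797000 × 0.949000 = 0.729881
Series (battery charge regulator and shunt driver): 0.735000 × 0.775000 = 0.569625
Parallel ([0.729881] and [0.569625]): 1 − (1 − 0.729881)(1 − 0.569625) = 0.8837

0.8837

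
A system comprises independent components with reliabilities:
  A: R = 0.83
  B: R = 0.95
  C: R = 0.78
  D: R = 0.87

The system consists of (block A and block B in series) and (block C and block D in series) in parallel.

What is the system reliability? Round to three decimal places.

0.932

Series (A and B): 0.83000 × 0.95000 = 0.78850
Series (C and D): 0.78000 × 0.87000 = 0.67860
Parallel ([0.78850] and [0.67860]): 1 − (1 − 0.78850)(1 − 0.67860) = 0.932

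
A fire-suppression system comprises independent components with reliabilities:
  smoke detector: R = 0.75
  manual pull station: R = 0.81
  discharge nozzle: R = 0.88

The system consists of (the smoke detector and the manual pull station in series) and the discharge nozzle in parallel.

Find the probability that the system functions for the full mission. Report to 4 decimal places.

Series (smoke detector and manual pull station): 0.750000 × 0.810000 = 0.607500
Parallel ([0.607500] and discharge nozzle): 1 − (1 − 0.607500)(1 − 0.880000) = 0.9529

0.9529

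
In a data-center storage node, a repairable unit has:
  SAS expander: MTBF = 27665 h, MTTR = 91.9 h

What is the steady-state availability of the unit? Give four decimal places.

0.9967

A(SAS expander) = MTBF/(MTBF+MTTR) = 27665/(27665+91.9) = 0.9967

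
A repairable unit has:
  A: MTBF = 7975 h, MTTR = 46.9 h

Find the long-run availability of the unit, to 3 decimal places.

0.994

A(A) = MTBF/(MTBF+MTTR) = 7975/(7975+46.9) = 0.994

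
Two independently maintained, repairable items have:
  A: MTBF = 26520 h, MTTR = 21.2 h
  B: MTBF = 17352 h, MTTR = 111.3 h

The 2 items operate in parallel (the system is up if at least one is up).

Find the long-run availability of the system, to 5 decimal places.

A(A) = MTBF/(MTBF+MTTR) = 26520/(26520+21.2) = 0.999201
A(B) = MTBF/(MTBF+MTTR) = 17352/(17352+111.3) = 0.993627
Parallel availability: 1 − (1 − 0.999201)(1 − 0.993627) = 0.99999

0.99999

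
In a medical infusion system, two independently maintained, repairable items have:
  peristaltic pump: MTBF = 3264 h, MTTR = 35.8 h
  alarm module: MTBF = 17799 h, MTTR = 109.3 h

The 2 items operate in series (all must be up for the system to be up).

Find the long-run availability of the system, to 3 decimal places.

A(peristaltic pump) = MTBF/(MTBF+MTTR) = 3264/(3264+35.8) = 0.989151
A(alarm module) = MTBF/(MTBF+MTTR) = 17799/(17799+109.3) = 0.993897
Series availability: 0.989151 × 0.993897 = 0.983

0.983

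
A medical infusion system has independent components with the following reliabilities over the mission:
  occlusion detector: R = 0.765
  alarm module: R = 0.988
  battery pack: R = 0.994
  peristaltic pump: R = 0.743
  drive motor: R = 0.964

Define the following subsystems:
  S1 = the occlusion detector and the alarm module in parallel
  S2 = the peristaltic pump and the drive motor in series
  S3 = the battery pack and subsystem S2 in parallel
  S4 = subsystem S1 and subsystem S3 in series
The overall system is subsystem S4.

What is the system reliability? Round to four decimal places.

Parallel (occlusion detector and alarm module): 1 − (1 − 0.765000)(1 − 0.988000) = 0.997180
Series (peristaltic pump and drive motor): 0.743000 × 0.964000 = 0.716252
Parallel (battery pack and [0.716252]): 1 − (1 − 0.994000)(1 − 0.716252) = 0.998298
Series ([0.997180] and [0.998298]): 0.997180 × 0.998298 = 0.9955

0.9955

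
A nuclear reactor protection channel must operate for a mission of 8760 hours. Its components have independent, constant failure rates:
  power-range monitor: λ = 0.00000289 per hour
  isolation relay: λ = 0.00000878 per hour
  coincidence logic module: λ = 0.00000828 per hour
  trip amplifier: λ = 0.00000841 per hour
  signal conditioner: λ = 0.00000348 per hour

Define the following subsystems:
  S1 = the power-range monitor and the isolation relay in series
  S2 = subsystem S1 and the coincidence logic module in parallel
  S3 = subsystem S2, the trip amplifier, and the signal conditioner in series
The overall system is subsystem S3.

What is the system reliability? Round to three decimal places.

R(power-range monitor) = exp(−0.00000289 × 8760) = 0.97500
R(isolation relay) = exp(−0.00000878 × 8760) = 0.92597
R(coincidence logic module) = exp(−0.00000828 × 8760) = 0.93004
R(trip amplifier) = exp(−0.00000841 × 8760) = 0.92898
R(signal conditioner) = exp(−0.00000348 × 8760) = 0.96998
Series (power-range monitor and isolation relay): 0.97500 × 0.92597 = 0.90282
Parallel ([0.90282] and coincidence logic module): 1 − (1 − 0.90282)(1 − 0.93004) = 0.99320
Series ([0.99320], trip amplifier, and signal conditioner): 0.99320 × 0.92898 × 0.96998 = 0.895

0.895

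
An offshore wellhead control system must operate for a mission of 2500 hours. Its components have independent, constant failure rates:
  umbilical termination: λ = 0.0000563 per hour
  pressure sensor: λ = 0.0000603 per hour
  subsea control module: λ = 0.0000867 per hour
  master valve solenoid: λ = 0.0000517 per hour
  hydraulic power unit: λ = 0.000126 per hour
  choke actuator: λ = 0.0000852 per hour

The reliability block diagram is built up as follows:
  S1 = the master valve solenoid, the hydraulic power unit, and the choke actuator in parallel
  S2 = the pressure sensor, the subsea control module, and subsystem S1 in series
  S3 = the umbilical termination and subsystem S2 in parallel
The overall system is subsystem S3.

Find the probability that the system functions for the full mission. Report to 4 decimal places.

R(umbilical termination) = exp(−0.0000563 × 2500) = 0.868706
R(pressure sensor) = exp(−0.0000603 × 2500) = 0.860063
R(subsea control module) = exp(−0.0000867 × 2500) = 0.805131
R(master valve solenoid) = exp(−0.0000517 × 2500) = 0.878754
R(hydraulic power unit) = exp(−0.000126 × 2500) = 0.729789
R(choke actuator) = exp(−0.0000852 × 2500) = 0.808156
Parallel (master valve solenoid, hydraulic power unit, and choke actuator): 1 − (1 − 0.878754)(1 − 0.729789)(1 − 0.808156) = 0.993715
Series (pressure sensor, subsea control module, and [0.993715]): 0.860063 × 0.805131 × 0.993715 = 0.688111
Parallel (umbilical termination and [0.688111]): 1 − (1 − 0.868706)(1 − 0.688111) = 0.9591

0.9591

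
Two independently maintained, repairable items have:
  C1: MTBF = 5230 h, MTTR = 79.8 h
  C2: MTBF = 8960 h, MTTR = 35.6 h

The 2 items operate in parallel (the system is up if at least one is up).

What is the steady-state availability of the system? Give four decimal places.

A(C1) = MTBF/(MTBF+MTTR) = 5230/(5230+79.8) = 0.984971
A(C2) = MTBF/(MTBF+MTTR) = 8960/(8960+35.6) = 0.996043
Parallel availability: 1 − (1 − 0.984971)(1 − 0.996043) = 0.9999

0.9999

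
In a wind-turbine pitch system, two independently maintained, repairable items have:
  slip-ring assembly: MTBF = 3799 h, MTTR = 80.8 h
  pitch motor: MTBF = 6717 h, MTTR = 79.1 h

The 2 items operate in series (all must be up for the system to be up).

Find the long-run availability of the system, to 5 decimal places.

A(slip-ring assembly) = MTBF/(MTBF+MTTR) = 3799/(3799+80.8) = 0.979174
A(pitch motor) = MTBF/(MTBF+MTTR) = 6717/(6717+79.1) = 0.988361
Series availability: 0.979174 × 0.988361 = 0.96778

0.96778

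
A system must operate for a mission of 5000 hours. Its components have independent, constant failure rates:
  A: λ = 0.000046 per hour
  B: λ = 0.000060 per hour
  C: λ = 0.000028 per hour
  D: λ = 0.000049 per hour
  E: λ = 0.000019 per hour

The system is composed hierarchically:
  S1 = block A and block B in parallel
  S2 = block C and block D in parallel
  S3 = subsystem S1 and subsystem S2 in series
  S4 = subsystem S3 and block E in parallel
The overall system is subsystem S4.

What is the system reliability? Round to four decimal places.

R(A) = exp(−0.000046 × 5000) = 0.794534
R(B) = exp(−0.000060 × 5000) = 0.740818
R(C) = exp(−0.000028 × 5000) = 0.869358
R(D) = exp(−0.000049 × 5000) = 0.782705
R(E) = exp(−0.000019 × 5000) = 0.909373
Parallel (A and B): 1 − (1 − 0.794534)(1 − 0.740818) = 0.946747
Parallel (C and D): 1 − (1 − 0.869358)(1 − 0.782705) = 0.971612
Series ([0.946747] and [0.971612]): 0.946747 × 0.971612 = 0.919871
Parallel ([0.919871] and E): 1 − (1 − 0.919871)(1 − 0.909373) = 0.9927

0.9927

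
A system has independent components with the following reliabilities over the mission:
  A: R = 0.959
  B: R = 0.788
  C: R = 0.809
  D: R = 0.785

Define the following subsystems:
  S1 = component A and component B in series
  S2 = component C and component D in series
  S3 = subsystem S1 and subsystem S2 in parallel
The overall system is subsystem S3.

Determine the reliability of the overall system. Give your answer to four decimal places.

Series (A and B): 0.959000 × 0.788000 = 0.755692
Series (C and D): 0.809000 × 0.785000 = 0.635065
Parallel ([0.755692] and [0.635065]): 1 − (1 − 0.755692)(1 − 0.635065) = 0.9108

0.9108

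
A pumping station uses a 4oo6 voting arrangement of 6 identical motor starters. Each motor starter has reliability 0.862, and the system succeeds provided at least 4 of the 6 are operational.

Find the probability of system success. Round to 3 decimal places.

0.962

R = Σ_{i=4}^{6} C(6,i) p^i (1−p)^{6−i} with p = 0.862
C(6,4)·0.862^4·0.138^2 = 0.15772
C(6,5)·0.862^5·0.138^1 = 0.39406
C(6,6)·0.862^6·0.138^0 = 0.41025
Sum = 0.962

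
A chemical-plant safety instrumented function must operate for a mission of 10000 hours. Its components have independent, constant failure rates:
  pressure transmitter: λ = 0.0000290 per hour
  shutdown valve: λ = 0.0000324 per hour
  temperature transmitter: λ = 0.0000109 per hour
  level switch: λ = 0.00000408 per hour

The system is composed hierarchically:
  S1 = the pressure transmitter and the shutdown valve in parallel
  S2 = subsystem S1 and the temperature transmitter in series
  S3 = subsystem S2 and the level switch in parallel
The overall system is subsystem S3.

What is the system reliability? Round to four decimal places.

R(pressure transmitter) = exp(−0.0000290 × 10000) = 0.748264
R(shutdown valve) = exp(−0.0000324 × 10000) = 0.723250
R(temperature transmitter) = exp(−0.0000109 × 10000) = 0.896730
R(level switch) = exp(−0.00000408 × 10000) = 0.960021
Parallel (pressure transmitter and shutdown valve): 1 − (1 − 0.748264)(1 − 0.723250) = 0.930332
Series ([0.930332] and temperature transmitter): 0.930332 × 0.896730 = 0.834257
Parallel ([0.834257] and level switch): 1 − (1 − 0.834257)(1 − 0.960021) = 0.9934

0.9934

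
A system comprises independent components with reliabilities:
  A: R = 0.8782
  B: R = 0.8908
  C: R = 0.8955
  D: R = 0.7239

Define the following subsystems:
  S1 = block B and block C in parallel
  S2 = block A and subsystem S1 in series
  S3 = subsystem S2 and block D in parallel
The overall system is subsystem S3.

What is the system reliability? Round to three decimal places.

Parallel (B and C): 1 − (1 − 0.89080)(1 − 0.89550) = 0.98859
Series (A and [0.98859]): 0.87820 × 0.98859 = 0.86818
Parallel ([0.86818] and D): 1 − (1 − 0.86818)(1 − 0.72390) = 0.964

0.964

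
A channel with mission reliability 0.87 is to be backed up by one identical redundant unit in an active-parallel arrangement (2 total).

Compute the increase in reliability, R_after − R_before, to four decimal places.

R_before = 0.87
R_after = 1 − (1 − 0.87)^2 = 0.9831
ΔR = 0.9831 − 0.87 = 0.1131

0.1131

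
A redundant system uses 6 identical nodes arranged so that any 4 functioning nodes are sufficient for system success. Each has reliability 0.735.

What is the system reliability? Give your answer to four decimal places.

R = Σ_{i=4}^{6} C(6,i) p^i (1−p)^{6−i} with p = 0.735
C(6,4)·0.735^4·0.265^2 = 0.307420
C(6,5)·0.735^5·0.265^1 = 0.341062
C(6,6)·0.735^6·0.265^0 = 0.157661
Sum = 0.8061

0.8061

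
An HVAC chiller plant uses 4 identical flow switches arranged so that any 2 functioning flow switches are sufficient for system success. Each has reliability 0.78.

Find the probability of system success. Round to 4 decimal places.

R = Σ_{i=2}^{4} C(4,i) p^i (1−p)^{4−i} with p = 0.78
C(4,2)·0.78^2·0.22^2 = 0.176679
C(4,3)·0.78^3·0.22^1 = 0.417606
C(4,4)·0.78^4·0.22^0 = 0.370151
Sum = 0.9644

0.9644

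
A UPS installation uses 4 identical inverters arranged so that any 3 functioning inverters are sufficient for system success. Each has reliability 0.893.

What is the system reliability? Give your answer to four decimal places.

R = Σ_{i=3}^{4} C(4,i) p^i (1−p)^{4−i} with p = 0.893
C(4,3)·0.893^3·0.107^1 = 0.304788
C(4,4)·0.893^4·0.107^0 = 0.635925
Sum = 0.9407

0.9407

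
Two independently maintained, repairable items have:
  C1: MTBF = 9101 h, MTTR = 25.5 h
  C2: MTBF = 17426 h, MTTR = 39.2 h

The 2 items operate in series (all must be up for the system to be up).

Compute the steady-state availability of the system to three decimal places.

0.995

A(C1) = MTBF/(MTBF+MTTR) = 9101/(9101+25.5) = 0.997206
A(C2) = MTBF/(MTBF+MTTR) = 17426/(17426+39.2) = 0.997756
Series availability: 0.997206 × 0.997756 = 0.995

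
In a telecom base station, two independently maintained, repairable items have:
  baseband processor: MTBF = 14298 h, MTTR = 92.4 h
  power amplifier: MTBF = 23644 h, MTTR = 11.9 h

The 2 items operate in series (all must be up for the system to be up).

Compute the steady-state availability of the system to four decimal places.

0.9931

A(baseband processor) = MTBF/(MTBF+MTTR) = 14298/(14298+92.4) = 0.993579
A(power amplifier) = MTBF/(MTBF+MTTR) = 23644/(23644+11.9) = 0.999497
Series availability: 0.993579 × 0.999497 = 0.9931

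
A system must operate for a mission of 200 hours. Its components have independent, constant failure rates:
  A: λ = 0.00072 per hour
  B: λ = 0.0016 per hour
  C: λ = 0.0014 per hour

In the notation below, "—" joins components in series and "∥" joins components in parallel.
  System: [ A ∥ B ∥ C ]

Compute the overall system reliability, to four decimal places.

0.9910

R(A) = exp(−0.00072 × 200) = 0.865888
R(B) = exp(−0.0016 × 200) = 0.726149
R(C) = exp(−0.0014 × 200) = 0.755784
Parallel (A, B, and C): 1 − (1 − 0.865888)(1 − 0.726149)(1 − 0.755784) = 0.9910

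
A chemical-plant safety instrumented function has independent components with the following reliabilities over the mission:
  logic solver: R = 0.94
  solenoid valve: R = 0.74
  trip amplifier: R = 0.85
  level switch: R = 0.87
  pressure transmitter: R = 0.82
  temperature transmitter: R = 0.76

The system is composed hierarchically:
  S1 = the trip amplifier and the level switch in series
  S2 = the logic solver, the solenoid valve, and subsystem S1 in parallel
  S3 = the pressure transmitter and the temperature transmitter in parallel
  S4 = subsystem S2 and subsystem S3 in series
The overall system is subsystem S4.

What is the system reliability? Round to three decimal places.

Series (trip amplifier and level switch): 0.85000 × 0.87000 = 0.73950
Parallel (logic solver, solenoid valve, and [0.73950]): 1 − (1 − 0.94000)(1 − 0.74000)(1 − 0.73950) = 0.99594
Parallel (pressure transmitter and temperature transmitter): 1 − (1 − 0.82000)(1 − 0.76000) = 0.95680
Series ([0.99594] and [0.95680]): 0.99594 × 0.95680 = 0.953

0.953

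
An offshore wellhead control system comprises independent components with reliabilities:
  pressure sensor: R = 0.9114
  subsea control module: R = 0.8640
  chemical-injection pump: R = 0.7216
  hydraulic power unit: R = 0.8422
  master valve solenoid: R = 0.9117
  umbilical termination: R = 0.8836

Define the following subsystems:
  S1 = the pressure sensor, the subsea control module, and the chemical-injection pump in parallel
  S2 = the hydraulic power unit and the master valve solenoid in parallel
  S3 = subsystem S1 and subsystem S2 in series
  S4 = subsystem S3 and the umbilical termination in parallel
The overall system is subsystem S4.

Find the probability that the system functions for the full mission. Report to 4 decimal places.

Parallel (pressure sensor, subsea control module, and chemical-injection pump): 1 − (1 − 0.911400)(1 − 0.864000)(1 − 0.721600) = 0.996645
Parallel (hydraulic power unit and master valve solenoid): 1 − (1 − 0.842200)(1 − 0.911700) = 0.986066
Series ([0.996645] and [0.986066]): 0.996645 × 0.986066 = 0.982758
Parallel ([0.982758] and umbilical termination): 1 − (1 − 0.982758)(1 − 0.883600) = 0.9980

0.9980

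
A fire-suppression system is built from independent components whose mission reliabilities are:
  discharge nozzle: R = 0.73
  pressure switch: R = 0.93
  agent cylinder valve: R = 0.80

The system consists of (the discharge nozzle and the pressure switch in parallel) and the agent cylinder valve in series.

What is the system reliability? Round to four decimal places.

0.7849

Parallel (discharge nozzle and pressure switch): 1 − (1 − 0.730000)(1 − 0.930000) = 0.981100
Series ([0.981100] and agent cylinder valve): 0.981100 × 0.800000 = 0.7849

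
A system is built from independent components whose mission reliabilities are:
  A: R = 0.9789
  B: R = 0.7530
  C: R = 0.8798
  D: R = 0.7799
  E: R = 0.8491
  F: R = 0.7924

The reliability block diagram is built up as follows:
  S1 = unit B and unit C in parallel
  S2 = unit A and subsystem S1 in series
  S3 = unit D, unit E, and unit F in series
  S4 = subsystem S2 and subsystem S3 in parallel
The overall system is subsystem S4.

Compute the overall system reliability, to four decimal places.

0.9762

Parallel (B and C): 1 − (1 − 0.753000)(1 − 0.879800) = 0.970311
Series (A and [0.970311]): 0.978900 × 0.970311 = 0.949837
Series (D, E, and F): 0.779900 × 0.849100 × 0.792400 = 0.524738
Parallel ([0.949837] and [0.524738]): 1 − (1 − 0.949837)(1 − 0.524738) = 0.9762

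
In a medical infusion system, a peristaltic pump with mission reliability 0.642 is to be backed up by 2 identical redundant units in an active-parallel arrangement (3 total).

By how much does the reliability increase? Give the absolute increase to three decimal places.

R_before = 0.642
R_after = 1 − (1 − 0.642)^3 = 0.954
ΔR = 0.954 − 0.642 = 0.312

0.312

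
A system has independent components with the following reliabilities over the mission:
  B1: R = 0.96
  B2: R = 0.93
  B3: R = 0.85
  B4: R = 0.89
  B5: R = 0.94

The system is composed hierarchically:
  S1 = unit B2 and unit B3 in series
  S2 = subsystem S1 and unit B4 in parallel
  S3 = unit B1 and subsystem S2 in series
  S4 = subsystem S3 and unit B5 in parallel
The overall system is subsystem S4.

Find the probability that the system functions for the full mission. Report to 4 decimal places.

0.9963

Series (B2 and B3): 0.930000 × 0.850000 = 0.790500
Parallel ([0.790500] and B4): 1 − (1 − 0.790500)(1 − 0.890000) = 0.976955
Series (B1 and [0.976955]): 0.960000 × 0.976955 = 0.937877
Parallel ([0.937877] and B5): 1 − (1 − 0.937877)(1 − 0.940000) = 0.9963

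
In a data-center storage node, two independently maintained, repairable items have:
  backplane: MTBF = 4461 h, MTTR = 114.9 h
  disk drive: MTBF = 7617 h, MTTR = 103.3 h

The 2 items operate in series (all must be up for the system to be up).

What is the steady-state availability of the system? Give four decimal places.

A(backplane) = MTBF/(MTBF+MTTR) = 4461/(4461+114.9) = 0.974890
A(disk drive) = MTBF/(MTBF+MTTR) = 7617/(7617+103.3) = 0.986620
Series availability: 0.974890 × 0.986620 = 0.9618

0.9618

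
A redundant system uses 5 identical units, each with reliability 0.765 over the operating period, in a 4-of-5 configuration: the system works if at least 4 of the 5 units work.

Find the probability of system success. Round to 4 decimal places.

0.6644

R = Σ_{i=4}^{5} C(5,i) p^i (1−p)^{5−i} with p = 0.765
C(5,4)·0.765^4·0.235^1 = 0.402424
C(5,5)·0.765^5·0.235^0 = 0.262004
Sum = 0.6644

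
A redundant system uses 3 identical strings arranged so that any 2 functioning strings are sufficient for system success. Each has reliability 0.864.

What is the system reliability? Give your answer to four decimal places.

R = Σ_{i=2}^{3} C(3,i) p^i (1−p)^{3−i} with p = 0.864
C(3,2)·0.864^2·0.136^1 = 0.304570
C(3,3)·0.864^3·0.136^0 = 0.644973
Sum = 0.9495

0.9495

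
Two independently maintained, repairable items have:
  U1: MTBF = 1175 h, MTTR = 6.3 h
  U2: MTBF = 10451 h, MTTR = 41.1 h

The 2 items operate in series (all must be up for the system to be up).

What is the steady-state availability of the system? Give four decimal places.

A(U1) = MTBF/(MTBF+MTTR) = 1175/(1175+6.3) = 0.994667
A(U2) = MTBF/(MTBF+MTTR) = 10451/(10451+41.1) = 0.996083
Series availability: 0.994667 × 0.996083 = 0.9908

0.9908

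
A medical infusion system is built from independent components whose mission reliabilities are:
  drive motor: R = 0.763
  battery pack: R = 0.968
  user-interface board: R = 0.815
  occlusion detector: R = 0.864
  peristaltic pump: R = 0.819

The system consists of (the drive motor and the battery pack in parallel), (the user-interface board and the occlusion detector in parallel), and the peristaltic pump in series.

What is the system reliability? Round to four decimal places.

Parallel (drive motor and battery pack): 1 − (1 − 0.763000)(1 − 0.968000) = 0.992416
Parallel (user-interface board and occlusion detector): 1 − (1 − 0.815000)(1 − 0.864000) = 0.974840
Series ([0.992416], [0.974840], and peristaltic pump): 0.992416 × 0.974840 × 0.819000 = 0.7923

0.7923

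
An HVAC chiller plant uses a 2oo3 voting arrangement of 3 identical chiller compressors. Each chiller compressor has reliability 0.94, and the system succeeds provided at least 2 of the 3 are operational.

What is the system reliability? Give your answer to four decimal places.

0.9896

R = Σ_{i=2}^{3} C(3,i) p^i (1−p)^{3−i} with p = 0.94
C(3,2)·0.94^2·0.06^1 = 0.159048
C(3,3)·0.94^3·0.06^0 = 0.830584
Sum = 0.9896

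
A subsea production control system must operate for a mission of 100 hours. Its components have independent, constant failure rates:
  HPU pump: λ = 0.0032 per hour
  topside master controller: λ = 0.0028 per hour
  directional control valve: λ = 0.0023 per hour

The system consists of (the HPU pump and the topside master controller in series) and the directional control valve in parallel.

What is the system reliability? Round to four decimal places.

R(HPU pump) = exp(−0.0032 × 100) = 0.726149
R(topside master controller) = exp(−0.0028 × 100) = 0.755784
R(directional control valve) = exp(−0.0023 × 100) = 0.794534
Series (HPU pump and topside master controller): 0.726149 × 0.755784 = 0.548812
Parallel ([0.548812] and directional control valve): 1 − (1 − 0.548812)(1 − 0.794534) = 0.9073

0.9073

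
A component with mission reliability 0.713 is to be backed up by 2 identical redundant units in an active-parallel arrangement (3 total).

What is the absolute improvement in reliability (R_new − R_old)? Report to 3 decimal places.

0.263

R_before = 0.713
R_after = 1 − (1 − 0.713)^3 = 0.976
ΔR = 0.976 − 0.713 = 0.263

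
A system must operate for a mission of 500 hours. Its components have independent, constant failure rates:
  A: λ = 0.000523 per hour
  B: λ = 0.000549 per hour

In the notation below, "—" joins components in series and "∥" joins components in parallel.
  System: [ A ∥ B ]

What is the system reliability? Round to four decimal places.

R(A) = exp(−0.000523 × 500) = 0.769896
R(B) = exp(−0.000549 × 500) = 0.759952
Parallel (A and B): 1 − (1 − 0.769896)(1 − 0.759952) = 0.9448

0.9448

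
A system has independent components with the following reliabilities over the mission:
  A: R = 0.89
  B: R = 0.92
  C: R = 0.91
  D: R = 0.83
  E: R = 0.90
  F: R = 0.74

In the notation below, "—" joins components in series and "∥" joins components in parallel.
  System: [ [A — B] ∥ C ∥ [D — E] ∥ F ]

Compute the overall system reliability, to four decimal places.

Series (A and B): 0.890000 × 0.920000 = 0.818800
Series (D and E): 0.830000 × 0.900000 = 0.747000
Parallel ([0.818800], C, [0.747000], and F): 1 − (1 − 0.818800)(1 − 0.910000)(1 − 0.747000)(1 − 0.740000) = 0.9989

0.9989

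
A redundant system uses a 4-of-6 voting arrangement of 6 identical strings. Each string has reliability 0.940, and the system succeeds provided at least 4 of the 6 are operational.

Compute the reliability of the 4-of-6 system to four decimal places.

0.9962

R = Σ_{i=4}^{6} C(6,i) p^i (1−p)^{6−i} with p = 0.940
C(6,4)·0.940^4·0.060^2 = 0.042160
C(6,5)·0.940^5·0.060^1 = 0.264205
C(6,6)·0.940^6·0.060^0 = 0.689870
Sum = 0.9962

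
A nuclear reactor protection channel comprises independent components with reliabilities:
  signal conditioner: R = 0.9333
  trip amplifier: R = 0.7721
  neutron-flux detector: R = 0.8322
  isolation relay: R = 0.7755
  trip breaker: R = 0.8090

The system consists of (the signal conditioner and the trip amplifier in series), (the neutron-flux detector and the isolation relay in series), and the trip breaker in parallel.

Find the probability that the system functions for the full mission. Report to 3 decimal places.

Series (signal conditioner and trip amplifier): 0.93330 × 0.77210 = 0.72060
Series (neutron-flux detector and isolation relay): 0.83220 × 0.77550 = 0.64537
Parallel ([0.72060], [0.64537], and trip breaker): 1 − (1 − 0.72060)(1 − 0.64537)(1 − 0.80900) = 0.981

0.981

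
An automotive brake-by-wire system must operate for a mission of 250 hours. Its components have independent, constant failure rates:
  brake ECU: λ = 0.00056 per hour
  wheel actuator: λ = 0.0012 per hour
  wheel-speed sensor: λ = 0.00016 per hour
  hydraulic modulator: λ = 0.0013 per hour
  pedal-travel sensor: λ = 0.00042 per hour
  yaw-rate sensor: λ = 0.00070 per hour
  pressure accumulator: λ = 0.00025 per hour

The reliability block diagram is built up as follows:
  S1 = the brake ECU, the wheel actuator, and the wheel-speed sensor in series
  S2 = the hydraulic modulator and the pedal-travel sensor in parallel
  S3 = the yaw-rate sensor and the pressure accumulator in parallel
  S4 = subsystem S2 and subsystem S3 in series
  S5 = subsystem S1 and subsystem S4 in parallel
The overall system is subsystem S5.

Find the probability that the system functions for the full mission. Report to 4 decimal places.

0.9859

R(brake ECU) = exp(−0.00056 × 250) = 0.869358
R(wheel actuator) = exp(−0.0012 × 250) = 0.740818
R(wheel-speed sensor) = exp(−0.00016 × 250) = 0.960789
R(hydraulic modulator) = exp(−0.0013 × 250) = 0.722527
R(pedal-travel sensor) = exp(−0.00042 × 250) = 0.900325
R(yaw-rate sensor) = exp(−0.00070 × 250) = 0.839457
R(pressure accumulator) = exp(−0.00025 × 250) = 0.939413
Series (brake ECU, wheel actuator, and wheel-speed sensor): 0.869358 × 0.740818 × 0.960789 = 0.618783
Parallel (hydraulic modulator and pedal-travel sensor): 1 − (1 − 0.722527)(1 − 0.900325) = 0.972343
Parallel (yaw-rate sensor and pressure accumulator): 1 − (1 − 0.839457)(1 − 0.939413) = 0.990273
Series ([0.972343] and [0.990273]): 0.972343 × 0.990273 = 0.962885
Parallel ([0.618783] and [0.962885]): 1 − (1 − 0.618783)(1 − 0.962885) = 0.9859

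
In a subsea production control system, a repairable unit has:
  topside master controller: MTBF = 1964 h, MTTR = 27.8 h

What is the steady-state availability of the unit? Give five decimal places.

A(topside master controller) = MTBF/(MTBF+MTTR) = 1964/(1964+27.8) = 0.98604

0.98604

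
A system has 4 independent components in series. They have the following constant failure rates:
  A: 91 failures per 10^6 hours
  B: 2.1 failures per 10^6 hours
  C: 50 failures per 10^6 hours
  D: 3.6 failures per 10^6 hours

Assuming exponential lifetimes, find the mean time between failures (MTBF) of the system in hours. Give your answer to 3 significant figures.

Series of exponential components: λ_sys = Σ λ_i
λ_sys = 0.000091 + 0.0000021 + 0.000050 + 0.0000036 = 1.4670e-04 /h
MTBF = 1 / λ_sys = 6820 h

6820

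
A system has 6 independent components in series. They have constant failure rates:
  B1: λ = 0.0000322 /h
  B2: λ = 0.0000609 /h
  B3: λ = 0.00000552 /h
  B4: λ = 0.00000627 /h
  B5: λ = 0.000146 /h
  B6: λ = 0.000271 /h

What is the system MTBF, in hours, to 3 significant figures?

1920

Series of exponential components: λ_sys = Σ λ_i
λ_sys = 0.0000322 + 0.0000609 + 0.00000552 + 0.00000627 + 0.000146 + 0.000271 = 5.2189e-04 /h
MTBF = 1 / λ_sys = 1920 h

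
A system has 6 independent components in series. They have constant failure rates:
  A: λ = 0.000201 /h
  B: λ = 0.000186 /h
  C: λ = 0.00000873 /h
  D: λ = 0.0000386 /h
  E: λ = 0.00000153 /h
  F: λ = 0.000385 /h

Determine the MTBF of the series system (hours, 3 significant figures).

1220

Series of exponential components: λ_sys = Σ λ_i
λ_sys = 0.000201 + 0.000186 + 0.00000873 + 0.0000386 + 0.00000153 + 0.000385 = 8.2086e-04 /h
MTBF = 1 / λ_sys = 1220 h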